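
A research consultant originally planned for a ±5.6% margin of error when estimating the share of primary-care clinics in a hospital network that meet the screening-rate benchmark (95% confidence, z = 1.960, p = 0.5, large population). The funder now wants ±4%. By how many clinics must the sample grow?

294

At ±5.6%: n = 1.960² × 0.2500 / 0.056² ≈ 306.25 → 307.
At ±4%: n = 1.960² × 0.2500 / 0.040² ≈ 600.25 → 601.
Additional respondents: 601 − 307 = 294.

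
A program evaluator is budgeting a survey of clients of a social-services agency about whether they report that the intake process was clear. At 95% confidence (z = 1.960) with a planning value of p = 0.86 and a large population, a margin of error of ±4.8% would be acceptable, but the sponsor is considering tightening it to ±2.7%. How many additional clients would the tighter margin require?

434

At ±4.8%: n = 1.960² × 0.1204 / 0.048² ≈ 200.75 → 201.
At ±2.7%: n = 1.960² × 0.1204 / 0.027² ≈ 634.47 → 635.
Additional respondents: 635 − 201 = 434.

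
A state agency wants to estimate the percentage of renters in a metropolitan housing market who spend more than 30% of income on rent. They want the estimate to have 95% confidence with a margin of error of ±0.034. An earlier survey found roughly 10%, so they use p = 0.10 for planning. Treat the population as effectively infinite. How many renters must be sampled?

300

For 95% confidence, z = 1.96.
With p = 0.10, p(1−p) = 0.0900.
n = z²·p(1−p)/E² = 1.96² × 0.0900 / 0.034² = 3.8416 × 0.0900 / 0.001156 ≈ 299.09.
Rounding up gives n = 300.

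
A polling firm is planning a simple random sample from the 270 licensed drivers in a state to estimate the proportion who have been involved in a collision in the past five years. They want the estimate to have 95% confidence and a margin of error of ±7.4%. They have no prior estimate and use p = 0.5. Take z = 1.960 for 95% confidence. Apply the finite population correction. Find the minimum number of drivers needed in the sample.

Unadjusted: n₀ = 1.960² × 0.50 × 0.50 / 0.074² ≈ 175.38, so n₀ = 176.
Finite population correction with N = 270: n = n₀ / (1 + (n₀−1)/N) = 176 / (1 + 175/270) = 176 / 1.6481 ≈ 106.79.
Rounding up, n = 107.

107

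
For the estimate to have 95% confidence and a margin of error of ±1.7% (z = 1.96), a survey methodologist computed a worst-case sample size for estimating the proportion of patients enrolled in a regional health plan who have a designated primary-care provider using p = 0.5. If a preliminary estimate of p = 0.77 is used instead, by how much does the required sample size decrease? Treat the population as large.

Conservative (p = 0.5): n = 1.96² × 0.25 / 0.017² ≈ 3323.18 → 3324.
Using p = 0.77: p(1−p) = 0.1771, so n = 1.96² × 0.1771 / 0.017² ≈ 2354.14 → 2355.
Reduction: 3324 − 2355 = 969.

969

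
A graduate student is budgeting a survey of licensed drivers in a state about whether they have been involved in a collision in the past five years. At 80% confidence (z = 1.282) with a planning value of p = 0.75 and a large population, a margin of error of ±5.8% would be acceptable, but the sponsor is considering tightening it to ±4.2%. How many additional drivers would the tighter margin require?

83

At ±5.8%: n = 1.282² × 0.1875 / 0.058² ≈ 91.61 → 92.
At ±4.2%: n = 1.282² × 0.1875 / 0.042² ≈ 174.69 → 175.
Additional respondents: 175 − 92 = 83.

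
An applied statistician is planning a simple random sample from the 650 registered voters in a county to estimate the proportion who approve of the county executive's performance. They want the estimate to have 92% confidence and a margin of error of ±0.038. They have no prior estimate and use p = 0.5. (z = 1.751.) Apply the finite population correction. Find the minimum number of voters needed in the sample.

293

Unadjusted: n₀ = 1.751² × 0.50 × 0.50 / 0.038² ≈ 530.82, so n₀ = 531.
Finite population correction with N = 650: n = n₀ / (1 + (n₀−1)/N) = 531 / (1 + 530/650) = 531 / 1.8154 ≈ 292.50.
Rounding up, n = 293.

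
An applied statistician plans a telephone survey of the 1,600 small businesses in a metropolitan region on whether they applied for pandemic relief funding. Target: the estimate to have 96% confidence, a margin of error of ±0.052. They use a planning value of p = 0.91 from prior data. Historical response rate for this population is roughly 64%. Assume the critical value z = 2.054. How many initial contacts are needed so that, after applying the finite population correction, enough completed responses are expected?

186

Completed interviews needed (unadjusted): n₀ = 2.054² × 0.0819 / 0.052² ≈ 127.78 → 128.
FPC for N = 1,600: n = 128 / (1 + 127/1600) = 128 / 1.0794 ≈ 118.59 → 119.
At a 64% response rate, contacts needed = 119 / 0.64 ≈ 185.94 → 186.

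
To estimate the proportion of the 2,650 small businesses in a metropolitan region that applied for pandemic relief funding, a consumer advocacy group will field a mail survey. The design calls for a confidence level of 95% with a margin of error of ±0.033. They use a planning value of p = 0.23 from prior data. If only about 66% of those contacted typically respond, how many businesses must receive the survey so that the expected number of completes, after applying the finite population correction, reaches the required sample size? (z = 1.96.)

Completed interviews needed (unadjusted): n₀ = 1.96² × 0.1771 / 0.033² ≈ 624.75 → 625.
FPC for N = 2,650: n = 625 / (1 + 624/2650) = 625 / 1.2355 ≈ 505.88 → 506.
At a 66% response rate, contacts needed = 506 / 0.66 ≈ 766.67 → 767.

767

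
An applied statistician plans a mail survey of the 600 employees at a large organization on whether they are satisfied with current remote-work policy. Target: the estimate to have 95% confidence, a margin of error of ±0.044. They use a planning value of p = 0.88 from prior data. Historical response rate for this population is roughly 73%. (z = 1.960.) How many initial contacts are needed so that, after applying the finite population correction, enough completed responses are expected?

Completed interviews needed (unadjusted): n₀ = 1.960² × 0.1056 / 0.044² ≈ 209.54 → 210.
FPC for N = 600: n = 210 / (1 + 209/600) = 210 / 1.3483 ≈ 155.75 → 156.
At a 73% response rate, contacts needed = 156 / 0.73 ≈ 213.70 → 214.

214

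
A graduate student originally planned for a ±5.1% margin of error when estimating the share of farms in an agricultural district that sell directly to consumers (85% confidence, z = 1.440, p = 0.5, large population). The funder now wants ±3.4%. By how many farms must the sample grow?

249

At ±5.1%: n = 1.440² × 0.2500 / 0.051² ≈ 199.31 → 200.
At ±3.4%: n = 1.440² × 0.2500 / 0.034² ≈ 448.44 → 449.
Additional respondents: 449 − 200 = 249.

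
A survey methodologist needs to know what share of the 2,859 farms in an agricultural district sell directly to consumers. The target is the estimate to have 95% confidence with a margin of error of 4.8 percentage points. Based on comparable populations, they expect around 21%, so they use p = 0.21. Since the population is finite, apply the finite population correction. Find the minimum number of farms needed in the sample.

253

For 95% confidence, z = 1.960.
Unadjusted: n₀ = 1.960² × 0.21 × 0.79 / 0.048² ≈ 276.62, so n₀ = 277.
Finite population correction with N = 2,859: n = n₀ / (1 + (n₀−1)/N) = 277 / (1 + 276/2859) = 277 / 1.0965 ≈ 252.61.
Rounding up, n = 253.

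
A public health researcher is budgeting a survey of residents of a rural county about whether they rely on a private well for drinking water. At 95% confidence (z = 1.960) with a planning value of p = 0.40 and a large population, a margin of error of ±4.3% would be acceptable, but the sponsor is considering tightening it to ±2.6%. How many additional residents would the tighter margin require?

At ±4.3%: n = 1.960² × 0.2400 / 0.043² ≈ 498.64 → 499.
At ±2.6%: n = 1.960² × 0.2400 / 0.026² ≈ 1363.88 → 1364.
Additional respondents: 1364 − 499 = 865.

865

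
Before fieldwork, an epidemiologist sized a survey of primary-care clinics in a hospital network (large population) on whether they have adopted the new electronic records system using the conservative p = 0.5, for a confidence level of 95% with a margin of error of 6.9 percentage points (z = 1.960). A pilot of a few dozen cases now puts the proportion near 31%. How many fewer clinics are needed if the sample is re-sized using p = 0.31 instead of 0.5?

29

Conservative (p = 0.5): n = 1.960² × 0.25 / 0.069² ≈ 201.72 → 202.
Using p = 0.31: p(1−p) = 0.2139, so n = 1.960² × 0.2139 / 0.069² ≈ 172.59 → 173.
Reduction: 202 − 173 = 29.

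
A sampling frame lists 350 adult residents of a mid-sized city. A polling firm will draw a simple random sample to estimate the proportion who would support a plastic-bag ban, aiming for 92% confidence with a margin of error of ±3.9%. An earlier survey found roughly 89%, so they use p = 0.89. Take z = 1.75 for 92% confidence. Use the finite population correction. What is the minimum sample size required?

127

Unadjusted: n₀ = 1.75² × 0.89 × 0.11 / 0.039² ≈ 197.12, so n₀ = 198.
Finite population correction with N = 350: n = n₀ / (1 + (n₀−1)/N) = 198 / (1 + 197/350) = 198 / 1.5629 ≈ 126.69.
Rounding up, n = 127.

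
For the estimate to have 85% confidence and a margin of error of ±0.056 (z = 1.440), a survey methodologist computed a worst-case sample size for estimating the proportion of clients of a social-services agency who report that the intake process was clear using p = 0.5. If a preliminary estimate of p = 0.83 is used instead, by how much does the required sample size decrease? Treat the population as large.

72

Conservative (p = 0.5): n = 1.440² × 0.25 / 0.056² ≈ 165.31 → 166.
Using p = 0.83: p(1−p) = 0.1411, so n = 1.440² × 0.1411 / 0.056² ≈ 93.30 → 94.
Reduction: 166 − 94 = 72.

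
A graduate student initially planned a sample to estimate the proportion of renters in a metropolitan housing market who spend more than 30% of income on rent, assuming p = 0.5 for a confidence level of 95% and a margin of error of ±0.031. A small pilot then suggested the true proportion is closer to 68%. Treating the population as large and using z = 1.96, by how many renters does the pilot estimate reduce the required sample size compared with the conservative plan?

130

Conservative (p = 0.5): n = 1.96² × 0.25 / 0.031² ≈ 999.38 → 1000.
Using p = 0.68: p(1−p) = 0.2176, so n = 1.96² × 0.2176 / 0.031² ≈ 869.86 → 870.
Reduction: 1000 − 870 = 130.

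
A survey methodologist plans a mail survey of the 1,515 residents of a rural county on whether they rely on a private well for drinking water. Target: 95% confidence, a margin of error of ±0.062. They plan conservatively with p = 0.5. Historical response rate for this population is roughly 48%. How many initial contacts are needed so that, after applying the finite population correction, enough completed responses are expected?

448

For 95% confidence, z = 1.960.
Completed interviews needed (unadjusted): n₀ = 1.960² × 0.2500 / 0.062² ≈ 249.84 → 250.
FPC for N = 1,515: n = 250 / (1 + 249/1515) = 250 / 1.1644 ≈ 214.71 → 215.
At a 48% response rate, contacts needed = 215 / 0.48 ≈ 447.92 → 448.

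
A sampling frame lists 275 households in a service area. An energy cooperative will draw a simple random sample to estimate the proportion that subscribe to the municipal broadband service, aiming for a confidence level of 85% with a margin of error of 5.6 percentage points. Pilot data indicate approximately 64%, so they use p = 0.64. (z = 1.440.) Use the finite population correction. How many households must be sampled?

99

Unadjusted: n₀ = 1.440² × 0.64 × 0.36 / 0.056² ≈ 152.35, so n₀ = 153.
Finite population correction with N = 275: n = n₀ / (1 + (n₀−1)/N) = 153 / (1 + 152/275) = 153 / 1.5527 ≈ 98.54.
Rounding up, n = 99.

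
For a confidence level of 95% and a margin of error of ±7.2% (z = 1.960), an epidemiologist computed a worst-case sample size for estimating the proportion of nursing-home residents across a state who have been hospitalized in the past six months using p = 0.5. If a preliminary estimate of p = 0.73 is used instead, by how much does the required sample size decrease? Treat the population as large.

39

Conservative (p = 0.5): n = 1.960² × 0.25 / 0.072² ≈ 185.26 → 186.
Using p = 0.73: p(1−p) = 0.1971, so n = 1.960² × 0.1971 / 0.072² ≈ 146.06 → 147.
Reduction: 186 − 147 = 39.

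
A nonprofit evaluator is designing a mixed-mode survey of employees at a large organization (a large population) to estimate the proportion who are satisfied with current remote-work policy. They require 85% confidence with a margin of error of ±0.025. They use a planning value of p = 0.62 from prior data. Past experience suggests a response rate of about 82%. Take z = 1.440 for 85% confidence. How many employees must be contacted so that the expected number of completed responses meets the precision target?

Completed interviews needed: n₀ = 1.440² × 0.2356 / 0.025² ≈ 781.66 → 782.
At an 82% response rate, contacts needed = 782 / 0.82 ≈ 953.66 → 954.

954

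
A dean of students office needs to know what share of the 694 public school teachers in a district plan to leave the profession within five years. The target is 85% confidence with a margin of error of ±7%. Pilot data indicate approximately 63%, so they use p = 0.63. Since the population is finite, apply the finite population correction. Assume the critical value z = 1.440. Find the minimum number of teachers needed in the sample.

Unadjusted: n₀ = 1.440² × 0.63 × 0.37 / 0.070² ≈ 98.64, so n₀ = 99.
Finite population correction with N = 694: n = n₀ / (1 + (n₀−1)/N) = 99 / (1 + 98/694) = 99 / 1.1412 ≈ 86.75.
Rounding up, n = 87.

87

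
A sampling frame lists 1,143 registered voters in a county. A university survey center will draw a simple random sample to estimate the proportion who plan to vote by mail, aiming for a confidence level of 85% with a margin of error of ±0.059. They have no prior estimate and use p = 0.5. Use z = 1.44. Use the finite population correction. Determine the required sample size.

Unadjusted: n₀ = 1.44² × 0.50 × 0.50 / 0.059² ≈ 148.92, so n₀ = 149.
Finite population correction with N = 1,143: n = n₀ / (1 + (n₀−1)/N) = 149 / (1 + 148/1143) = 149 / 1.1295 ≈ 131.92.
Rounding up, n = 132.

132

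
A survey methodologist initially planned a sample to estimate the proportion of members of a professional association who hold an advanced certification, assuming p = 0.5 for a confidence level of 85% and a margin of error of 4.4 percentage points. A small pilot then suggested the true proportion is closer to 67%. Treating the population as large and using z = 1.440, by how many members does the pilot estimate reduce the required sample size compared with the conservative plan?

31

Conservative (p = 0.5): n = 1.440² × 0.25 / 0.044² ≈ 267.77 → 268.
Using p = 0.67: p(1−p) = 0.2211, so n = 1.440² × 0.2211 / 0.044² ≈ 236.81 → 237.
Reduction: 268 − 237 = 31.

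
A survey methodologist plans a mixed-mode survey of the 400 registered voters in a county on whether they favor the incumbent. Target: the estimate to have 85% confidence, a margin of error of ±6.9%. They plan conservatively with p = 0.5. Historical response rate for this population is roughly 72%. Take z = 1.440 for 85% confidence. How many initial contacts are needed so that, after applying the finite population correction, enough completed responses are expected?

120

Completed interviews needed (unadjusted): n₀ = 1.440² × 0.2500 / 0.069² ≈ 108.88 → 109.
FPC for N = 400: n = 109 / (1 + 108/400) = 109 / 1.2700 ≈ 85.83 → 86.
At a 72% response rate, contacts needed = 86 / 0.72 ≈ 119.44 → 120.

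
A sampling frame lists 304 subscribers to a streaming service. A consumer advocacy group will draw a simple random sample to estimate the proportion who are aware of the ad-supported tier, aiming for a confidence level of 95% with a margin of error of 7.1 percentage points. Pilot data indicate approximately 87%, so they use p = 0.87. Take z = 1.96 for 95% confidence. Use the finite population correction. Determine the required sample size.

Unadjusted: n₀ = 1.96² × 0.87 × 0.13 / 0.071² ≈ 86.19, so n₀ = 87.
Finite population correction with N = 304: n = n₀ / (1 + (n₀−1)/N) = 87 / (1 + 86/304) = 87 / 1.2829 ≈ 67.82.
Rounding up, n = 68.

68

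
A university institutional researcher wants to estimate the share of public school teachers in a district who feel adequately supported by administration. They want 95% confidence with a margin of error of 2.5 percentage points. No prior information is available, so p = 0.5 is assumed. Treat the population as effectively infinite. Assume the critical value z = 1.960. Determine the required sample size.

1537

With p = 0.5, p(1−p) = 0.25.
n = z²·p(1−p)/E² = 1.960² × 0.2500 / 0.025² = 3.8416 × 0.2500 / 0.000625 ≈ 1536.64.
Rounding up gives n = 1537.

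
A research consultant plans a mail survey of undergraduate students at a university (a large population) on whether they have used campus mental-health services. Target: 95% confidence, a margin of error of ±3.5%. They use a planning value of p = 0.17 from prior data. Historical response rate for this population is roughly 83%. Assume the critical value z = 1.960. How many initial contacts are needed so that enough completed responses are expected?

Completed interviews needed: n₀ = 1.960² × 0.1411 / 0.035² ≈ 442.49 → 443.
At an 83% response rate, contacts needed = 443 / 0.83 ≈ 533.73 → 534.

534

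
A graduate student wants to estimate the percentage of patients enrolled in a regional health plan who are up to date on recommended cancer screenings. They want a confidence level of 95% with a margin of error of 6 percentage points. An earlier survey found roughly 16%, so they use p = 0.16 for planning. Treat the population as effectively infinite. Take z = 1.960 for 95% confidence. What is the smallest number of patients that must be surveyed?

With p = 0.16, p(1−p) = 0.1344.
n = z²·p(1−p)/E² = 1.960² × 0.1344 / 0.060² = 3.8416 × 0.1344 / 0.003600 ≈ 143.42.
Rounding up gives n = 144.

144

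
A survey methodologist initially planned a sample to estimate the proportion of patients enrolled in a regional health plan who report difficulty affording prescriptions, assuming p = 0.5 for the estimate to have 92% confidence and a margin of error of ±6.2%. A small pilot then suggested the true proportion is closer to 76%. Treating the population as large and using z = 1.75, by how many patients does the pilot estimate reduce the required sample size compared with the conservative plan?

54

Conservative (p = 0.5): n = 1.75² × 0.25 / 0.062² ≈ 199.17 → 200.
Using p = 0.76: p(1−p) = 0.1824, so n = 1.75² × 0.1824 / 0.062² ≈ 145.32 → 146.
Reduction: 200 − 146 = 54.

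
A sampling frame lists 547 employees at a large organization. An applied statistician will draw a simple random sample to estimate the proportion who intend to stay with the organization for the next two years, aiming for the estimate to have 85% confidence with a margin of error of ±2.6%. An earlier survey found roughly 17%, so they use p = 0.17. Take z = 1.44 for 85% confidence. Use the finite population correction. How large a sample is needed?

Unadjusted: n₀ = 1.44² × 0.17 × 0.83 / 0.026² ≈ 432.82, so n₀ = 433.
Finite population correction with N = 547: n = n₀ / (1 + (n₀−1)/N) = 433 / (1 + 432/547) = 433 / 1.7898 ≈ 241.93.
Rounding up, n = 242.

242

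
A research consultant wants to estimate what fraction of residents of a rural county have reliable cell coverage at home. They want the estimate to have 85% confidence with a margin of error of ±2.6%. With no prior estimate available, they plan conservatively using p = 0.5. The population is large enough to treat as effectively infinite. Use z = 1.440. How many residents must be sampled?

With p = 0.5, p(1−p) = 0.25.
n = z²·p(1−p)/E² = 1.440² × 0.2500 / 0.026² = 2.0736 × 0.2500 / 0.000676 ≈ 766.86.
Rounding up gives n = 767.

767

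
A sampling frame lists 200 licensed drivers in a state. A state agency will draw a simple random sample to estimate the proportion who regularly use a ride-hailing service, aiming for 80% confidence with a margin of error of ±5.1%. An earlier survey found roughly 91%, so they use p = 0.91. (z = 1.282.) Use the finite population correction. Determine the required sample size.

42

Unadjusted: n₀ = 1.282² × 0.91 × 0.09 / 0.051² ≈ 51.75, so n₀ = 52.
Finite population correction with N = 200: n = n₀ / (1 + (n₀−1)/N) = 52 / (1 + 51/200) = 52 / 1.2550 ≈ 41.43.
Rounding up, n = 42.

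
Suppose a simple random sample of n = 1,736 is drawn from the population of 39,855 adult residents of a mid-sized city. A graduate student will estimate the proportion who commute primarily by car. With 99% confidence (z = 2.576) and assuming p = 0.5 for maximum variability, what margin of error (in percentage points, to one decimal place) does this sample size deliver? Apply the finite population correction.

3.0

Finite-population factor: (N−n)/(N−1) = (39855−1736)/(39855−1) = 0.9565.
SE(p̂) = √[p(1−p)/n · (N−n)/(N−1)] = √[0.2500/1736 × 0.9565] = 0.01174.
E = z × SE = 2.576 × 0.01174 = 0.03023 ≈ 3.0 percentage points.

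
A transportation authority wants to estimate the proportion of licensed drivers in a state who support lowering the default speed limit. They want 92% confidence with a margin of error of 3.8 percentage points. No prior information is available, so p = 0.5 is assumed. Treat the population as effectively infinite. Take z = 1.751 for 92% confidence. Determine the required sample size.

531

With p = 0.5, p(1−p) = 0.25.
n = z²·p(1−p)/E² = 1.751² × 0.2500 / 0.038² = 3.0660 × 0.2500 / 0.001444 ≈ 530.82.
Rounding up gives n = 531.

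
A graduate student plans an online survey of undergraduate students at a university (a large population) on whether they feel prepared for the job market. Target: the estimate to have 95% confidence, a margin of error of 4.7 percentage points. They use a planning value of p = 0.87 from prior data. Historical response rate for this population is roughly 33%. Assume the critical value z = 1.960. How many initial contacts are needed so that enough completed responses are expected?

Completed interviews needed: n₀ = 1.960² × 0.1131 / 0.047² ≈ 196.69 → 197.
At a 33% response rate, contacts needed = 197 / 0.33 ≈ 596.97 → 597.

597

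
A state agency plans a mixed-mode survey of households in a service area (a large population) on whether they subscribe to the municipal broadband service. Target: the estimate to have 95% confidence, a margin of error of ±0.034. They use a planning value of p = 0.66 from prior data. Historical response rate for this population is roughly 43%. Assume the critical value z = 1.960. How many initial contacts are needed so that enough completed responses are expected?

1735

Completed interviews needed: n₀ = 1.960² × 0.2244 / 0.034² ≈ 745.72 → 746.
At a 43% response rate, contacts needed = 746 / 0.43 ≈ 1734.88 → 1735.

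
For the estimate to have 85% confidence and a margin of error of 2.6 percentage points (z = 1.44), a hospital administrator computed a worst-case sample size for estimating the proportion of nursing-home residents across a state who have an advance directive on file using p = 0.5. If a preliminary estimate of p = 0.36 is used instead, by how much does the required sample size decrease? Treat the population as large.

60

Conservative (p = 0.5): n = 1.44² × 0.25 / 0.026² ≈ 766.86 → 767.
Using p = 0.36: p(1−p) = 0.2304, so n = 1.44² × 0.2304 / 0.026² ≈ 706.74 → 707.
Reduction: 767 − 707 = 60.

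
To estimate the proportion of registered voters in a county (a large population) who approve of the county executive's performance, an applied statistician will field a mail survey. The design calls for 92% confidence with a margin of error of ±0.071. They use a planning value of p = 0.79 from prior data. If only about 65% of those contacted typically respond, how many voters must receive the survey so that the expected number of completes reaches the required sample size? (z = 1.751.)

Completed interviews needed: n₀ = 1.751² × 0.1659 / 0.071² ≈ 100.90 → 101.
At a 65% response rate, contacts needed = 101 / 0.65 ≈ 155.38 → 156.

156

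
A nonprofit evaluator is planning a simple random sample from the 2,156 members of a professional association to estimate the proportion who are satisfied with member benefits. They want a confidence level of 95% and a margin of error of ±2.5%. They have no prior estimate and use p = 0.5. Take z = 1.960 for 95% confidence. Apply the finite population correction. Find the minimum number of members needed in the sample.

Unadjusted: n₀ = 1.960² × 0.50 × 0.50 / 0.025² ≈ 1536.64, so n₀ = 1537.
Finite population correction with N = 2,156: n = n₀ / (1 + (n₀−1)/N) = 1537 / (1 + 1536/2156) = 1537 / 1.7124 ≈ 897.55.
Rounding up, n = 898.

898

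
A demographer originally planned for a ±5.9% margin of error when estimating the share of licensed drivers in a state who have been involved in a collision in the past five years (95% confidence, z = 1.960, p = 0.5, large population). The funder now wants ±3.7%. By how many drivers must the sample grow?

At ±5.9%: n = 1.960² × 0.2500 / 0.059² ≈ 275.90 → 276.
At ±3.7%: n = 1.960² × 0.2500 / 0.037² ≈ 701.53 → 702.
Additional respondents: 702 − 276 = 426.

426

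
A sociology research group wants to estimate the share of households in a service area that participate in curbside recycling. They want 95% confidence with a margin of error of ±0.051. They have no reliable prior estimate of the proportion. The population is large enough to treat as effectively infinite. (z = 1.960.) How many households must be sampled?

With no prior estimate, use p = 0.5, giving p(1−p) = 0.25.
n = z²·p(1−p)/E² = 1.960² × 0.2500 / 0.051² = 3.8416 × 0.2500 / 0.002601 ≈ 369.24.
Rounding up gives n = 370.

370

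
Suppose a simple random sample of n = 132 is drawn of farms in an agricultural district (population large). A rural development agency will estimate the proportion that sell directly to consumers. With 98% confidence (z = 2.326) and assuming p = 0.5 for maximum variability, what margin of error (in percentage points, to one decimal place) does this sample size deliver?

10.1

SE(p̂) = √[p(1−p)/n] = √[0.2500/132] = 0.04352.
E = z × SE = 2.326 × 0.04352 = 0.10123, or 10.1 percentage points.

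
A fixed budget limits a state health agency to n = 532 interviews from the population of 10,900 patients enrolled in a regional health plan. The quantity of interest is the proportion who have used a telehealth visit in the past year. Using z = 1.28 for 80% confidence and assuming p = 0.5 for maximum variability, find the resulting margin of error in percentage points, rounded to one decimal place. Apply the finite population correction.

Finite-population factor: (N−n)/(N−1) = (10900−532)/(10900−1) = 0.9513.
SE(p̂) = √[p(1−p)/n · (N−n)/(N−1)] = √[0.2500/532 × 0.9513] = 0.02114.
E = z × SE = 1.28 × 0.02114 = 0.02706 ≈ 2.7 percentage points.

2.7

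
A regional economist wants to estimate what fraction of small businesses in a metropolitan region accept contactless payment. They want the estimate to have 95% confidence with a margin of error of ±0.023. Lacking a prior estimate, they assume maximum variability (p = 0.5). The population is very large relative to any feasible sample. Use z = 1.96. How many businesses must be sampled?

1816

With p = 0.5, p(1−p) = 0.25.
n = z²·p(1−p)/E² = 1.96² × 0.2500 / 0.023² = 3.8416 × 0.2500 / 0.000529 ≈ 1815.50.
Rounding up gives n = 1816.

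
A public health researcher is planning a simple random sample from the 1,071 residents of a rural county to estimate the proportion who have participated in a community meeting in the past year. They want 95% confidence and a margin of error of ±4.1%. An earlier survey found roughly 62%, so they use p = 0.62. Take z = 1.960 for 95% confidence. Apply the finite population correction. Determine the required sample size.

Unadjusted: n₀ = 1.960² × 0.62 × 0.38 / 0.041² ≈ 538.42, so n₀ = 539.
Finite population correction with N = 1,071: n = n₀ / (1 + (n₀−1)/N) = 539 / (1 + 538/1071) = 539 / 1.5023 ≈ 358.78.
Rounding up, n = 359.

359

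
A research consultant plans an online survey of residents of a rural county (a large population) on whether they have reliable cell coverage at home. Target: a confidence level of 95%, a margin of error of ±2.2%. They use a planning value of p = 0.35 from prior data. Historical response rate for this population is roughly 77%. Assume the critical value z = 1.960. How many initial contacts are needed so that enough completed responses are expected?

Completed interviews needed: n₀ = 1.960² × 0.2275 / 0.022² ≈ 1805.71 → 1806.
At a 77% response rate, contacts needed = 1806 / 0.77 ≈ 2345.45 → 2346.

2346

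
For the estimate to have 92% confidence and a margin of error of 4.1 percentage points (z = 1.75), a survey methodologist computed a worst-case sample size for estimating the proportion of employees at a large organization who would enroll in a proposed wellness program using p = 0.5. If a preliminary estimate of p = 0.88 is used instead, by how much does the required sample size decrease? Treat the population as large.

Conservative (p = 0.5): n = 1.75² × 0.25 / 0.041² ≈ 455.46 → 456.
Using p = 0.88: p(1−p) = 0.1056, so n = 1.75² × 0.1056 / 0.041² ≈ 192.39 → 193.
Reduction: 456 − 193 = 263.

263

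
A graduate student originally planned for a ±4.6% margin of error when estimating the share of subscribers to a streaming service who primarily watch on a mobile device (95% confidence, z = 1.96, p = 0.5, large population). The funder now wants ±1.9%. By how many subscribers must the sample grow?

At ±4.6%: n = 1.96² × 0.2500 / 0.046² ≈ 453.88 → 454.
At ±1.9%: n = 1.96² × 0.2500 / 0.019² ≈ 2660.39 → 2661.
Additional respondents: 2661 − 454 = 2207.

2207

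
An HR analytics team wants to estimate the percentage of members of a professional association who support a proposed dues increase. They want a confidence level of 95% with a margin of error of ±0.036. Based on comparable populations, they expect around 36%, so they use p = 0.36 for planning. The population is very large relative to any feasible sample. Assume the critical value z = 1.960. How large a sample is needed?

683

With p = 0.36, p(1−p) = 0.2304.
n = z²·p(1−p)/E² = 1.960² × 0.2304 / 0.036² = 3.8416 × 0.2304 / 0.001296 ≈ 682.95.
Rounding up gives n = 683.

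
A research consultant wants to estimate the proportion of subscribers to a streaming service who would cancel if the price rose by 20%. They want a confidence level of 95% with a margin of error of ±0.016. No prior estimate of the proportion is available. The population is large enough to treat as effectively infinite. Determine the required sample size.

3752

For 95% confidence, z = 1.960.
With no prior estimate, use p = 0.5, giving p(1−p) = 0.25.
n = z²·p(1−p)/E² = 1.960² × 0.2500 / 0.016² = 3.8416 × 0.2500 / 0.000256 ≈ 3751.56.
Rounding up gives n = 3752.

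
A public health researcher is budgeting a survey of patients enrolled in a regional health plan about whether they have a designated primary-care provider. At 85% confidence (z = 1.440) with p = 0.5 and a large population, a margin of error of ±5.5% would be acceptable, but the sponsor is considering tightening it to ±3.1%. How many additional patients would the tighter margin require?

368

At ±5.5%: n = 1.440² × 0.2500 / 0.055² ≈ 171.37 → 172.
At ±3.1%: n = 1.440² × 0.2500 / 0.031² ≈ 539.44 → 540.
Additional respondents: 540 − 172 = 368.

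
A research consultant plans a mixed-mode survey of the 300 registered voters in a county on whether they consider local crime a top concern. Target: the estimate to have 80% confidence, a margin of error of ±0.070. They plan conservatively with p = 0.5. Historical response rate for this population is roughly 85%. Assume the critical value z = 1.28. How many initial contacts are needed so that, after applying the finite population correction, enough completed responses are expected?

78

Completed interviews needed (unadjusted): n₀ = 1.28² × 0.2500 / 0.070² ≈ 83.59 → 84.
FPC for N = 300: n = 84 / (1 + 83/300) = 84 / 1.2767 ≈ 65.80 → 66.
At an 85% response rate, contacts needed = 66 / 0.85 ≈ 77.65 → 78.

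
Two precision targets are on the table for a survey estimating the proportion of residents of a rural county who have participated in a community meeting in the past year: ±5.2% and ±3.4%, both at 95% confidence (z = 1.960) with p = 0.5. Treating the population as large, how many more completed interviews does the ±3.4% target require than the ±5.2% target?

At ±5.2%: n = 1.960² × 0.2500 / 0.052² ≈ 355.18 → 356.
At ±3.4%: n = 1.960² × 0.2500 / 0.034² ≈ 830.80 → 831.
Additional respondents: 831 − 356 = 475.

475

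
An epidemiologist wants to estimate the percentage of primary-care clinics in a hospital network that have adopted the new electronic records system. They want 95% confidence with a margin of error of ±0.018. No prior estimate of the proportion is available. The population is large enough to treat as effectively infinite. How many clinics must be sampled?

For 95% confidence, z = 1.960.
With no prior estimate, use p = 0.5, giving p(1−p) = 0.25.
n = z²·p(1−p)/E² = 1.960² × 0.2500 / 0.018² = 3.8416 × 0.2500 / 0.000324 ≈ 2964.20.
Rounding up gives n = 2965.

2965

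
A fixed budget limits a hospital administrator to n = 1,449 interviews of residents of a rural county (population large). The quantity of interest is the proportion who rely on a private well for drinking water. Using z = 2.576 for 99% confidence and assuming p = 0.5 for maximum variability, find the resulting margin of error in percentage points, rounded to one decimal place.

SE(p̂) = √[p(1−p)/n] = √[0.2500/1449] = 0.01314.
E = z × SE = 2.576 × 0.01314 = 0.03384, or 3.4 percentage points.

3.4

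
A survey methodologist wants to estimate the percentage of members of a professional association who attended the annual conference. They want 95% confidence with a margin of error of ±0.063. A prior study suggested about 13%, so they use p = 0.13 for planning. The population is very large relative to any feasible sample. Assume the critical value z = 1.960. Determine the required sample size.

110

With p = 0.13, p(1−p) = 0.1131.
n = z²·p(1−p)/E² = 1.960² × 0.1131 / 0.063² = 3.8416 × 0.1131 / 0.003969 ≈ 109.47.
Rounding up gives n = 110.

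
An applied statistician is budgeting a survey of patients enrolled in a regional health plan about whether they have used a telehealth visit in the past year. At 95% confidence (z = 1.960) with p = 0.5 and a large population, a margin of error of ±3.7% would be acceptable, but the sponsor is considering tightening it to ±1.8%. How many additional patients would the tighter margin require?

At ±3.7%: n = 1.960² × 0.2500 / 0.037² ≈ 701.53 → 702.
At ±1.8%: n = 1.960² × 0.2500 / 0.018² ≈ 2964.20 → 2965.
Additional respondents: 2965 − 702 = 2263.

2263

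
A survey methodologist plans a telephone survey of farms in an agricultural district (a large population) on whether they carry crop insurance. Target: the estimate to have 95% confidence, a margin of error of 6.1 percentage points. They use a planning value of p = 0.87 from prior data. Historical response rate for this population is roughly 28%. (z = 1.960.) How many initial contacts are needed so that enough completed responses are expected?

418

Completed interviews needed: n₀ = 1.960² × 0.1131 / 0.061² ≈ 116.77 → 117.
At a 28% response rate, contacts needed = 117 / 0.28 ≈ 417.86 → 418.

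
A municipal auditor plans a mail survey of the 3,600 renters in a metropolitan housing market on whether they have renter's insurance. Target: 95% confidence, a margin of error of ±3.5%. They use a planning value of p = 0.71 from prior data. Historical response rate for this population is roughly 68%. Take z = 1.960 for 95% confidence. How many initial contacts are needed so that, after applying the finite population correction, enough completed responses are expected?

806

Completed interviews needed (unadjusted): n₀ = 1.960² × 0.2059 / 0.035² ≈ 645.70 → 646.
FPC for N = 3,600: n = 646 / (1 + 645/3600) = 646 / 1.1792 ≈ 547.84 → 548.
At a 68% response rate, contacts needed = 548 / 0.68 ≈ 805.88 → 806.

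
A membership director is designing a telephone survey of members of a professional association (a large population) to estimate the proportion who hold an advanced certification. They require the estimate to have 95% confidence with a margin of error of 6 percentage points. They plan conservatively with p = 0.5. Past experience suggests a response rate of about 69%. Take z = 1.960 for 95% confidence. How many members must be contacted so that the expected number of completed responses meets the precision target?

387

Completed interviews needed: n₀ = 1.960² × 0.2500 / 0.060² ≈ 266.78 → 267.
At a 69% response rate, contacts needed = 267 / 0.69 ≈ 386.96 → 387.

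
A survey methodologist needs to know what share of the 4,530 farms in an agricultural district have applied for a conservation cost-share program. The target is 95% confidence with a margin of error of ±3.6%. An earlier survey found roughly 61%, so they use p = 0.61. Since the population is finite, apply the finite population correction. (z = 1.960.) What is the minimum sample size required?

Unadjusted: n₀ = 1.960² × 0.61 × 0.39 / 0.036² ≈ 705.18, so n₀ = 706.
Finite population correction with N = 4,530: n = n₀ / (1 + (n₀−1)/N) = 706 / (1 + 705/4530) = 706 / 1.1556 ≈ 610.92.
Rounding up, n = 611.

611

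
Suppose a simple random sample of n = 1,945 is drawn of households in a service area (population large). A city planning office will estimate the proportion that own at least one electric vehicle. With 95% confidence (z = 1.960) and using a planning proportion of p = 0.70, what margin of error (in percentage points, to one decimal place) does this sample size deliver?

SE(p̂) = √[p(1−p)/n] = √[0.2100/1945] = 0.01039.
E = z × SE = 1.960 × 0.01039 = 0.02037, or 2.0 percentage points.

2.0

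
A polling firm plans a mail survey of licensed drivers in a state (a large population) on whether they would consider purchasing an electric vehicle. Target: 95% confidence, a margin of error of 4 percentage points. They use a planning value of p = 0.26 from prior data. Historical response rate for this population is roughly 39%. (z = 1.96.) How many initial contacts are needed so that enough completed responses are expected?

1185

Completed interviews needed: n₀ = 1.96² × 0.1924 / 0.040² ≈ 461.95 → 462.
At a 39% response rate, contacts needed = 462 / 0.39 ≈ 1184.62 → 1185.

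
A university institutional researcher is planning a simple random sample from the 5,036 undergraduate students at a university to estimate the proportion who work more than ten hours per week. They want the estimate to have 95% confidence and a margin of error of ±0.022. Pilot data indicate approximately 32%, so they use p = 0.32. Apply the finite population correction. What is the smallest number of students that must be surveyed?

1287

For 95% confidence, z = 1.960.
Unadjusted: n₀ = 1.960² × 0.32 × 0.68 / 0.022² ≈ 1727.13, so n₀ = 1728.
Finite population correction with N = 5,036: n = n₀ / (1 + (n₀−1)/N) = 1728 / (1 + 1727/5036) = 1728 / 1.3429 ≈ 1286.74.
Rounding up, n = 1287.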